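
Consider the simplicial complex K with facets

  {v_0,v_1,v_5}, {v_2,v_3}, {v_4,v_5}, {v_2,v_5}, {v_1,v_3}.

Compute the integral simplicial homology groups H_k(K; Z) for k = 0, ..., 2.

H_0 = Z,  H_1 = Z,  H_2 = 0.

Order the vertices as v_0 < v_1 < v_2 < v_3 < v_4 < v_5. Listing each simplex with vertices in this order, K has dimension 2 with simplices:

  0-simplices (6): [v_0], [v_1], [v_2], [v_3], [v_4], [v_5]
  1-simplices (7): [v_0,v_1], [v_0,v_5], [v_1,v_3], [v_1,v_5], [v_2,v_3], [v_2,v_5], [v_4,v_5]
  2-simplices (1): [v_0,v_1,v_5]

Hence C_0 ≅ Z^6, C_1 ≅ Z^7, C_2 ≅ Z^1.

Boundary ∂_1: C_1 → C_0 is given by ∂[p,q] = [q] − [p].
As a 6×7 matrix over Z this has rank 5, with invariant factors (1,1,1,1,1).

The boundary map ∂_2: C_2 → C_1 maps a triangle to the signed sum of its edges. For instance
  ∂[v_0,v_1,v_5] = [v_1,v_5] − [v_0,v_5] + [v_0,v_1].
This gives a 7×1 integer matrix of rank 1; reducing to Smith normal form yields diagonal entries (1).

From H_k ≅ ker(∂_k) / im(∂_{k+1}) we obtain:

  H_0: rank C_0 − rank ∂_1 = 6 − 5 = 1, and the invariant factors of ∂_1 are all 1, so H_0 ≅ Z.
  H_1: rank ker ∂_1 − rank ∂_2 = (7 − 5) − 1 = 1, and the invariant factors of ∂_2 are all 1, so H_1 ≅ Z.
  H_2: rank ker ∂_2 − rank ∂_3 = (1 − 1) − 0 = 0, and there is no ∂_3, so H_2 ≅ 0.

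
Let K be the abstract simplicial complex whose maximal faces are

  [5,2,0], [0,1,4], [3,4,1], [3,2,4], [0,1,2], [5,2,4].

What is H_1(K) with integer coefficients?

H_1 = Z.

Take the total order 0 < 1 < 2 < 3 < 4 < 5 on the vertex set. Then K (dimension 2) consists of the simplices:

  0-simplices (6): [0], [1], [2], [3], [4], [5]
  1-simplices (12): [0,1], [0,2], [0,4], [0,5], [1,2], [1,3], [1,4], [2,3], [2,4], [2,5], [3,4], [4,5]
  2-simplices (6): [0,1,2], [0,1,4], [0,2,5], [1,3,4], [2,3,4], [2,4,5]

giving chain groups C_0 ≅ Z^6, C_1 ≅ Z^12, C_2 ≅ Z^6.

Boundary ∂_1: C_1 → C_0 is given by ∂[p,q] = [q] − [p]. For instance
  ∂[1,4] = [4] − [1].
This gives a 6×12 integer matrix of rank 5; reducing to Smith normal form yields diagonal entries (1,1,1,1,1).

Boundary ∂_2: C_2 → C_1 sends each 2-simplex [p,q,r] to [q,r] − [p,r] + [p,q]. For instance
  ∂[2,3,4] = [3,4] − [2,4] + [2,3],
  ∂[0,2,5] = [2,5] − [0,5] + [0,2].
The resulting 12×6 matrix has rank 6, and its Smith normal form has invariant factors (1,1,1,1,1,1).

Computing H_k = (kernel of ∂_k) / (image of ∂_{k+1}):

  H_1: rank ker ∂_1 − rank ∂_2 = (12 − 5) − 6 = 1, and the invariant factors of ∂_2 are all 1, so H_1 ≅ Z.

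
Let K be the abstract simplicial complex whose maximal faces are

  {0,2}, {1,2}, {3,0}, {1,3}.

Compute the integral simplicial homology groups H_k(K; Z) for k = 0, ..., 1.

Take the total order 0 < 1 < 2 < 3 on the vertex set. Then K (dimension 1) consists of the simplices:

  0-simplices (4): [0], [1], [2], [3]
  1-simplices (4): [0,2], [0,3], [1,2], [1,3]

giving chain groups C_0 ≅ Z^4, C_1 ≅ Z^4.

The boundary map ∂_1: C_1 → C_0 maps an edge to its endpoints' difference, ∂[p,q] = q − p.
This gives a 4×4 integer matrix of rank 3; reducing to Smith normal form yields diagonal entries (1,1,1).

Computing H_k = (kernel of ∂_k) / (image of ∂_{k+1}):

  H_0: rank C_0 − rank ∂_1 = 4 − 3 = 1, and the invariant factors of ∂_1 are all 1, so H_0 = Z.
  H_1: rank ker ∂_1 − rank ∂_2 = (4 − 3) − 0 = 1, and there is no ∂_2, so H_1 = Z.

H_0 = Z,  H_1 = Z.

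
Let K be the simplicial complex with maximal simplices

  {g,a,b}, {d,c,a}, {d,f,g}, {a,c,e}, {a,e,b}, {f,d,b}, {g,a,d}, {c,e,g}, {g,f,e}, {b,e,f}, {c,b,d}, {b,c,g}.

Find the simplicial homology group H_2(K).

H_2 = 0.

K has 7 vertices, 18 edges, 12 triangles.
rank ∂_2 = 12, rank ∂_3 = 0 ⇒ b_2 = 12 − 12 − 0 = 0. So H_2 ≅ 0.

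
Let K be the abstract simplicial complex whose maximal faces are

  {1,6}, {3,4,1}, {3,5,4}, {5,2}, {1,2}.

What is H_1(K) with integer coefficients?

H_1 ≅ Z.

We work with the vertex ordering 1 < 2 < 3 < 4 < 5 < 6. The simplices of K, each written with vertices in increasing order, are:

  0-simplices (6): [1], [2], [3], [4], [5], [6]
  1-simplices (8): [1,2], [1,3], [1,4], [1,6], [2,5], [3,4], [3,5], [4,5]
  2-simplices (2): [1,3,4], [3,4,5]

giving chain groups C_0 ≅ Z^6, C_1 ≅ Z^8, C_2 ≅ Z^2.

Boundary ∂_1: C_1 → C_0 is given by ∂[p,q] = [q] − [p].
The resulting 6×8 matrix has rank 5, and its Smith normal form has invariant factors (1,1,1,1,1).

∂_2: C_2 → C_1 acts by ∂[p,q,r] = [q,r] − [p,r] + [p,q]. For instance
  ∂[3,4,5] = [4,5] − [3,5] + [3,4],
  ∂[1,3,4] = [3,4] − [1,4] + [1,3].
The resulting 8×2 matrix has rank 2, and its Smith normal form has invariant factors (1,1).

Reading off H_k = ker ∂_k / im ∂_{k+1}:

  H_1: rank ker ∂_1 − rank ∂_2 = (8 − 5) − 2 = 1, and the invariant factors of ∂_2 are all 1, so H_1 ≅ Z.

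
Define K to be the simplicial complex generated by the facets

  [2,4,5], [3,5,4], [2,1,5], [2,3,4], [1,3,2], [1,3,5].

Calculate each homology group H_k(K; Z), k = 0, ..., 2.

H_0 = Z,  H_1 = 0,  H_2 = Z.

Order the vertices as 1 < 2 < 3 < 4 < 5. Listing each simplex with vertices in this order, K has dimension 2 with simplices:

  0-simplices (5): [1], [2], [3], [4], [5]
  1-simplices (9): [1,2], [1,3], [1,5], [2,3], [2,4], [2,5], [3,4], [3,5], [4,5]
  2-simplices (6): [1,2,3], [1,2,5], [1,3,5], [2,3,4], [2,4,5], [3,4,5]

so the chain groups are C_0 ≅ Z^5, C_1 ≅ Z^9, C_2 ≅ Z^6.

Boundary ∂_1: C_1 → C_0 sends each edge [p,q] (with p < q) to q − p.
The 5×9 boundary matrix has rank 4 and Smith normal form diag(1,1,1,1).

Boundary ∂_2: C_2 → C_1 maps a triangle to the signed sum of its edges. For instance
  ∂[1,3,5] = [3,5] − [1,5] + [1,3],
  ∂[3,4,5] = [4,5] − [3,5] + [3,4].
The 9×6 boundary matrix has rank 5 and Smith normal form diag(1,1,1,1,1).

From H_k ≅ ker(∂_k) / im(∂_{k+1}) we obtain:

  H_0: rank C_0 − rank ∂_1 = 5 − 4 = 1, and the invariant factors of ∂_1 are all 1, so H_0 = Z.
  H_1: rank ker ∂_1 − rank ∂_2 = (9 − 4) − 5 = 0, and the invariant factors of ∂_2 are all 1, so H_1 = 0.
  H_2: rank ker ∂_2 − rank ∂_3 = (6 − 5) − 0 = 1, and there is no ∂_3, so H_2 = Z.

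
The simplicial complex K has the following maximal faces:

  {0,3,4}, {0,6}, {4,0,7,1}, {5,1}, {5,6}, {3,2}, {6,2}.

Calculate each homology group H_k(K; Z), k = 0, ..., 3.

Take the total order 0 < 1 < 2 < 3 < 4 < 5 < 6 < 7 on the vertex set. Then K (dimension 3) consists of the simplices:

  0-simplices (8): [0], [1], [2], [3], [4], [5], [6], [7]
  1-simplices (13): [0,1], [0,3], [0,4], [0,6], [0,7], [1,4], [1,5], [1,7], [2,3], [2,6], [3,4], [4,7], [5,6]
  2-simplices (5): [0,1,4], [0,1,7], [0,3,4], [0,4,7], [1,4,7]
  3-simplices (1): [0,1,4,7]

so the chain groups are C_0 ≅ Z^8, C_1 ≅ Z^13, C_2 ≅ Z^5, C_3 ≅ Z^1.

∂_1: C_1 → C_0 sends each edge [p,q] (with p < q) to q − p.
As a 8×13 matrix over Z this has rank 7, with invariant factors (1,1,1,1,1,1,1).

∂_2: C_2 → C_1 sends each 2-simplex [p,q,r] to [q,r] − [p,r] + [p,q]. For instance
  ∂[0,1,7] = [1,7] − [0,7] + [0,1],
  ∂[0,4,7] = [4,7] − [0,7] + [0,4].
The resulting 13×5 matrix has rank 4, and its Smith normal form has invariant factors (1,1,1,1).

Boundary ∂_3: C_3 → C_2 sends each 3-simplex σ to the alternating sum Σ_i (−1)^i (σ with its i-th vertex removed). For instance
  ∂[0,1,4,7] = [1,4,7] − [0,4,7] + [0,1,7] − [0,1,4].
As a 5×1 matrix over Z this has rank 1, with invariant factors (1).

Reading off H_k = ker ∂_k / im ∂_{k+1}:

  H_0: rank C_0 − rank ∂_1 = 8 − 7 = 1, and the invariant factors of ∂_1 are all 1, so H_0 = Z.
  H_1: rank ker ∂_1 − rank ∂_2 = (13 − 7) − 4 = 2, and the invariant factors of ∂_2 are all 1, so H_1 = Z^2.
  H_2: rank ker ∂_2 − rank ∂_3 = (5 − 4) − 1 = 0, and the invariant factors of ∂_3 are all 1, so H_2 = 0.
  H_3: rank ker ∂_3 − rank ∂_4 = (1 − 1) − 0 = 0, and there is no ∂_4, so H_3 = 0.

As a check, the Euler characteristic is 8 − 13 + 5 − 1 = -1, which agrees with 1 − 2 + 0 − 0 = -1.

H_0 = Z,  H_1 = Z^2,  H_2 = 0,  H_3 = 0.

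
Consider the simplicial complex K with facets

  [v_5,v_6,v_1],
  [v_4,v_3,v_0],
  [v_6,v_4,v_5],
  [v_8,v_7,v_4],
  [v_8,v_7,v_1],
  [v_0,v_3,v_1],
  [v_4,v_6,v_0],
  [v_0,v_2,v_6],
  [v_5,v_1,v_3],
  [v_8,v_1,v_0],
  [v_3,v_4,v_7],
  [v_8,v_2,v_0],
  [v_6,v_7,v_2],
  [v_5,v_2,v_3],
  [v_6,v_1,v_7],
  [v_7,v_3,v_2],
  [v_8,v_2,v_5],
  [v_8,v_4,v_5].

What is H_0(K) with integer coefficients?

H_0 ≅ Z.

Order the vertices as v_0 < v_1 < v_2 < v_3 < v_4 < v_5 < v_6 < v_7 < v_8. Listing each simplex with vertices in this order, K has dimension 2 with simplices:

  0-simplices (9): [v_0], [v_1], [v_2], [v_3], [v_4], [v_5], [v_6], [v_7], [v_8]
  1-simplices (27): (27 of them)
  2-simplices (18): (18 of them)

so the chain groups are C_0 ≅ Z^9, C_1 ≅ Z^27, C_2 ≅ Z^18.

Boundary ∂_1: C_1 → C_0 is given by ∂[p,q] = [q] − [p]. For instance
  ∂[v_1,v_6] = [v_6] − [v_1].
The 9×27 boundary matrix has rank 8 and Smith normal form diag(1,1,1,1,1,1,1,1).

Boundary ∂_2: C_2 → C_1 maps a triangle to the signed sum of its edges. For instance
  ∂[v_4,v_7,v_8] = [v_7,v_8] − [v_4,v_8] + [v_4,v_7],
  ∂[v_0,v_1,v_3] = [v_1,v_3] − [v_0,v_3] + [v_0,v_1].
This gives a 27×18 integer matrix of rank 17; reducing to Smith normal form yields diagonal entries (1,1,1,1,1,1,1,1,1,1,1,1,1,1,1,1,1).

Computing H_k = (kernel of ∂_k) / (image of ∂_{k+1}):

  H_0: rank C_0 − rank ∂_1 = 9 − 8 = 1, and the invariant factors of ∂_1 are all 1, so H_0 ≅ Z.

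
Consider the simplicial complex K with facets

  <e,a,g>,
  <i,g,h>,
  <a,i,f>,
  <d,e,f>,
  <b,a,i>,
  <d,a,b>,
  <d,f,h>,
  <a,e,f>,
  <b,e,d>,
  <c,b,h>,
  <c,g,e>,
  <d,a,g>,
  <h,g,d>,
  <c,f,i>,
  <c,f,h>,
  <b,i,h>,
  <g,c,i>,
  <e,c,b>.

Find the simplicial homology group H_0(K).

H_0 = Z.

We work with the vertex ordering a < b < c < d < e < f < g < h < i. The simplices of K, each written with vertices in increasing order, are:

  0-simplices (9): a, b, c, d, e, f, g, h, i
  1-simplices (27): ab, ad, ae, af, ag, ai, bc, bd, be, bh, bi, ce, cf, cg, ch, ci, de, df, dg, dh, ef, eg, fh, fi, gh, gi, hi
  2-simplices (18): abd, abi, adg, aef, aeg, afi, bce, bch, bde, bhi, ceg, cfh, cfi, cgi, def, dfh, dgh, ghi

giving chain groups C_0 ≅ Z^9, C_1 ≅ Z^27, C_2 ≅ Z^18.

The boundary map ∂_1: C_1 → C_0 maps an edge to its endpoints' difference, ∂[p,q] = q − p. For instance
  ∂eg = g − e.
The 9×27 boundary matrix has rank 8 and Smith normal form diag(1,1,1,1,1,1,1,1).

The boundary map ∂_2: C_2 → C_1 acts by ∂[p,q,r] = [q,r] − [p,r] + [p,q]. For instance
  ∂bhi = hi − bi + bh,
  ∂aef = ef − af + ae.
As a 27×18 matrix over Z this has rank 18, with invariant factors (1,1,1,1,1,1,1,1,1,1,1,1,1,1,1,1,1,2).

From H_k ≅ ker(∂_k) / im(∂_{k+1}) we obtain:

  H_0: rank C_0 − rank ∂_1 = 9 − 8 = 1, and the invariant factors of ∂_1 are all 1, so H_0 = Z.

(K is a triangulation of the Klein bottle.)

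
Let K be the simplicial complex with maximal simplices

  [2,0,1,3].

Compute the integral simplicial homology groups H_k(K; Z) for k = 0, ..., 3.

K has 4 vertices, 6 edges, 4 triangles, 1 3-simplex.
rank ∂_0 = 0, rank ∂_1 = 3 ⇒ b_0 = 4 − 0 − 3 = 1; all invariant factors of ∂_1 are 1 so no torsion. So H_0 = Z.
rank ∂_1 = 3, rank ∂_2 = 3 ⇒ b_1 = 6 − 3 − 3 = 0; all invariant factors of ∂_2 are 1 so no torsion. So H_1 = 0.
rank ∂_2 = 3, rank ∂_3 = 1 ⇒ b_2 = 4 − 3 − 1 = 0; all invariant factors of ∂_3 are 1 so no torsion. So H_2 = 0.
rank ∂_3 = 1, rank ∂_4 = 0 ⇒ b_3 = 1 − 1 − 0 = 0. So H_3 = 0.

H_0 ≅ Z,  H_1 = 0,  H_2 = 0,  H_3 = 0.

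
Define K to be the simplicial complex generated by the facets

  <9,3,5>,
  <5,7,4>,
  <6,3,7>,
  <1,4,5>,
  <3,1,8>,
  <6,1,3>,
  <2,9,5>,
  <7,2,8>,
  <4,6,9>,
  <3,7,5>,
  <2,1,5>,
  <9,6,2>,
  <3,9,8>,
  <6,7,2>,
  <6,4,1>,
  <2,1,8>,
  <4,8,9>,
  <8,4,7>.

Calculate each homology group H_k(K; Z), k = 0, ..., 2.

We work with the vertex ordering 1 < 2 < 3 < 4 < 5 < 6 < 7 < 8 < 9. The simplices of K, each written with vertices in increasing order, are:

  0-simplices (9): [1], [2], [3], [4], [5], [6], [7], [8], [9]
  1-simplices (27): (27 of them)
  2-simplices (18): [1,2,5], [1,2,8], [1,3,6], [1,3,8], [1,4,5], [1,4,6], [2,5,9], [2,6,7], [2,6,9], [2,7,8], [3,5,7], [3,5,9], [3,6,7], [3,8,9], [4,5,7], [4,6,9], [4,7,8], [4,8,9]

Hence C_0 ≅ Z^9, C_1 ≅ Z^27, C_2 ≅ Z^18.

The boundary map ∂_1: C_1 → C_0 is given by ∂[p,q] = [q] − [p]. For instance
  ∂[3,7] = [7] − [3].
As a 9×27 matrix over Z this has rank 8, with invariant factors (1,1,1,1,1,1,1,1).

∂_2: C_2 → C_1 acts by ∂[p,q,r] = [q,r] − [p,r] + [p,q]. For instance
  ∂[4,6,9] = [6,9] − [4,9] + [4,6],
  ∂[1,3,8] = [3,8] − [1,8] + [1,3].
As a 27×18 matrix over Z this has rank 17, with invariant factors (1,1,1,1,1,1,1,1,1,1,1,1,1,1,1,1,1).

Computing H_k = (kernel of ∂_k) / (image of ∂_{k+1}):

  H_0: rank C_0 − rank ∂_1 = 9 − 8 = 1, and the invariant factors of ∂_1 are all 1, so H_0 ≅ Z.
  H_1: rank ker ∂_1 − rank ∂_2 = (27 − 8) − 17 = 2, and the invariant factors of ∂_2 are all 1, so H_1 ≅ Z^2.
  H_2: rank ker ∂_2 − rank ∂_3 = (18 − 17) − 0 = 1, and there is no ∂_3, so H_2 ≅ Z.

As a check, the Euler characteristic is 9 − 27 + 18 = 0, which agrees with 1 − 2 + 1 = 0.

H_0 = Z,  H_1 = Z^2,  H_2 = Z.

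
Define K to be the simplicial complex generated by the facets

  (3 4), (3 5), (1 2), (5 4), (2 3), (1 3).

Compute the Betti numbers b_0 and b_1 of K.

K has 5 vertices, 6 edges.
rank ∂_0 = 0, rank ∂_1 = 4 ⇒ b_0 = 5 − 0 − 4 = 1; all invariant factors of ∂_1 are 1 so no torsion. So H_0 ≅ Z.
rank ∂_1 = 4, rank ∂_2 = 0 ⇒ b_1 = 6 − 4 − 0 = 2. So H_1 ≅ Z^2.

b_0 = 1, b_1 = 2.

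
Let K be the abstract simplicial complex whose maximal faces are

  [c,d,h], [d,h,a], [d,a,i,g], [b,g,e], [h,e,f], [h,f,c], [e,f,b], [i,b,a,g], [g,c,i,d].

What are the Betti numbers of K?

b_0 = 1, b_1 = 1, b_2 = 0, b_3 = 0.

We work with the vertex ordering a < b < c < d < e < f < g < h < i. The simplices of K, each written with vertices in increasing order, are:

  0-simplices (9): a, b, c, d, e, f, g, h, i
  1-simplices (22): ab, ad, ag, ah, ai, be, bf, bg, bi, cd, cf, cg, ch, ci, dg, dh, di, ef, eg, eh, fh, gi
  2-simplices (16): abg, abi, adg, adh, adi, agi, bef, beg, bgi, cdg, cdh, cdi, cfh, cgi, dgi, efh
  3-simplices (3): abgi, adgi, cdgi

giving chain groups C_0 ≅ Z^9, C_1 ≅ Z^22, C_2 ≅ Z^16, C_3 ≅ Z^3.

The boundary map ∂_1: C_1 → C_0 sends each edge [p,q] (with p < q) to q − p. For instance
  ∂dh = h − d.
This gives a 9×22 integer matrix of rank 8; reducing to Smith normal form yields diagonal entries (1,1,1,1,1,1,1,1).

The boundary map ∂_2: C_2 → C_1 acts by ∂[p,q,r] = [q,r] − [p,r] + [p,q]. For instance
  ∂abg = bg − ag + ab,
  ∂cfh = fh − ch + cf.
As a 22×16 matrix over Z this has rank 13, with invariant factors (1,1,1,1,1,1,1,1,1,1,1,1,1).

Boundary ∂_3: C_3 → C_2 sends each 3-simplex σ to the alternating sum Σ_i (−1)^i (σ with its i-th vertex removed). For instance
  ∂adgi = dgi − agi + adi − adg,
  ∂cdgi = dgi − cgi + cdi − cdg.
As a 16×3 matrix over Z this has rank 3, with invariant factors (1,1,1).

Computing H_k = (kernel of ∂_k) / (image of ∂_{k+1}):

  H_0: rank C_0 − rank ∂_1 = 9 − 8 = 1, and the invariant factors of ∂_1 are all 1, so H_0 ≅ Z.
  H_1: rank ker ∂_1 − rank ∂_2 = (22 − 8) − 13 = 1, and the invariant factors of ∂_2 are all 1, so H_1 ≅ Z.
  H_2: rank ker ∂_2 − rank ∂_3 = (16 − 13) − 3 = 0, and the invariant factors of ∂_3 are all 1, so H_2 ≅ 0.
  H_3: rank ker ∂_3 − rank ∂_4 = (3 − 3) − 0 = 0, and there is no ∂_4, so H_3 ≅ 0.

Hence the Betti numbers are b_0 = 1, b_1 = 1, b_2 = 0, b_3 = 0.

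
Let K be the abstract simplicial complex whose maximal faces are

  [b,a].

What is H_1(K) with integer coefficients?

H_1 = 0.

We work with the vertex ordering a < b. The simplices of K, each written with vertices in increasing order, are:

  0-simplices (2): a, b
  1-simplices (1): ab

giving chain groups C_0 ≅ Z^2, C_1 ≅ Z^1.

The boundary map ∂_1: C_1 → C_0 sends each edge [p,q] (with p < q) to q − p. For instance
  ∂ab = b − a.
This gives a 2×1 integer matrix of rank 1; reducing to Smith normal form yields diagonal entries (1).

Reading off H_k = ker ∂_k / im ∂_{k+1}:

  H_1: rank ker ∂_1 − rank ∂_2 = (1 − 1) − 0 = 0, and there is no ∂_2, so H_1 ≅ 0.

(K is a triangulation of the 1-simplex.)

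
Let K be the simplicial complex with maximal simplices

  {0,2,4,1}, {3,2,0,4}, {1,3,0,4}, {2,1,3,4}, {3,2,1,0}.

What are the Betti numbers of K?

b_0 = 1, b_1 = 0, b_2 = 0, b_3 = 1.

K has 5 vertices, 10 edges, 10 triangles, 5 3-simplices.
rank ∂_0 = 0, rank ∂_1 = 4 ⇒ b_0 = 5 − 0 − 4 = 1; all invariant factors of ∂_1 are 1 so no torsion. So H_0 ≅ Z.
rank ∂_1 = 4, rank ∂_2 = 6 ⇒ b_1 = 10 − 4 − 6 = 0; all invariant factors of ∂_2 are 1 so no torsion. So H_1 ≅ 0.
rank ∂_2 = 6, rank ∂_3 = 4 ⇒ b_2 = 10 − 6 − 4 = 0; all invariant factors of ∂_3 are 1 so no torsion. So H_2 ≅ 0.
rank ∂_3 = 4, rank ∂_4 = 0 ⇒ b_3 = 5 − 4 − 0 = 1. So H_3 ≅ Z.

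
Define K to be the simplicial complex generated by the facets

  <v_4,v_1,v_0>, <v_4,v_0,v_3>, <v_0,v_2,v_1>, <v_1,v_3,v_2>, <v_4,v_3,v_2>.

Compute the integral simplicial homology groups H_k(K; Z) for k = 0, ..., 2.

H_0 = Z,  H_1 = Z,  H_2 = 0.

K has 5 vertices, 10 edges, 5 triangles.
rank ∂_0 = 0, rank ∂_1 = 4 ⇒ b_0 = 5 − 0 − 4 = 1; all invariant factors of ∂_1 are 1 so no torsion. So H_0 ≅ Z.
rank ∂_1 = 4, rank ∂_2 = 5 ⇒ b_1 = 10 − 4 − 5 = 1; all invariant factors of ∂_2 are 1 so no torsion. So H_1 ≅ Z.
rank ∂_2 = 5, rank ∂_3 = 0 ⇒ b_2 = 5 − 5 − 0 = 0. So H_2 ≅ 0.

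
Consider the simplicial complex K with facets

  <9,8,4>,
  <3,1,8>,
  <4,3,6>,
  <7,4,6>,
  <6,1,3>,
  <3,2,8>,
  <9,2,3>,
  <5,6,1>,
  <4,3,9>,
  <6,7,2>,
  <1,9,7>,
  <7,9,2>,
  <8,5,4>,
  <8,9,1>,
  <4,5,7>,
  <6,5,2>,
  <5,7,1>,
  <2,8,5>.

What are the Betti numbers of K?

b_0 = 1, b_1 = 1, b_2 = 0.

Take the total order 1 < 2 < 3 < 4 < 5 < 6 < 7 < 8 < 9 on the vertex set. Then K (dimension 2) consists of the simplices:

  0-simplices (9): [1], [2], [3], [4], [5], [6], [7], [8], [9]
  1-simplices (27): (27 of them)
  2-simplices (18): [1,3,6], [1,3,8], [1,5,6], [1,5,7], [1,7,9], [1,8,9], [2,3,8], [2,3,9], [2,5,6], [2,5,8], [2,6,7], [2,7,9], [3,4,6], [3,4,9], [4,5,7], [4,5,8], [4,6,7], [4,8,9]

Hence C_0 ≅ Z^9, C_1 ≅ Z^27, C_2 ≅ Z^18.

Boundary ∂_1: C_1 → C_0 is given by ∂[p,q] = [q] − [p]. For instance
  ∂[1,3] = [3] − [1].
As a 9×27 matrix over Z this has rank 8, with invariant factors (1,1,1,1,1,1,1,1).

∂_2: C_2 → C_1 maps a triangle to the signed sum of its edges. For instance
  ∂[3,4,6] = [4,6] − [3,6] + [3,4],
  ∂[1,5,6] = [5,6] − [1,6] + [1,5].
The 27×18 boundary matrix has rank 18 and Smith normal form diag(1,1,1,1,1,1,1,1,1,1,1,1,1,1,1,1,1,2).

From H_k ≅ ker(∂_k) / im(∂_{k+1}) we obtain:

  H_0: rank C_0 − rank ∂_1 = 9 − 8 = 1, and the invariant factors of ∂_1 are all 1, so H_0 ≅ Z.
  H_1: rank ker ∂_1 − rank ∂_2 = (27 − 8) − 18 = 1, and ∂_2 has invariant factor 2 > 1, so H_1 ≅ Z ⊕ Z/2.
  H_2: rank ker ∂_2 − rank ∂_3 = (18 − 18) − 0 = 0, and there is no ∂_3, so H_2 ≅ 0.

As a check, the Euler characteristic is 9 − 27 + 18 = 0, which agrees with 1 − 1 + 0 = 0.
(K is a triangulation of the Klein bottle.)

Hence the Betti numbers are b_0 = 1, b_1 = 1, b_2 = 0.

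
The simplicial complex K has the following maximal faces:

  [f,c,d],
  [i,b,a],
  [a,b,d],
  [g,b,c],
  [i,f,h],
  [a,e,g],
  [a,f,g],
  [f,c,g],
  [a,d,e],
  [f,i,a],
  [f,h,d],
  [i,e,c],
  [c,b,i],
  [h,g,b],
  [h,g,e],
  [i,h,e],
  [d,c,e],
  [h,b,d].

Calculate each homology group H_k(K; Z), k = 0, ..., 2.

Take the total order a < b < c < d < e < f < g < h < i on the vertex set. Then K (dimension 2) consists of the simplices:

  0-simplices (9): a, b, c, d, e, f, g, h, i
  1-simplices (27): ab, ad, ae, af, ag, ai, bc, bd, bg, bh, bi, cd, ce, cf, cg, ci, de, df, dh, eg, eh, ei, fg, fh, fi, gh, hi
  2-simplices (18): abd, abi, ade, aeg, afg, afi, bcg, bci, bdh, bgh, cde, cdf, cei, cfg, dfh, egh, ehi, fhi

so the chain groups are C_0 ≅ Z^9, C_1 ≅ Z^27, C_2 ≅ Z^18.

Boundary ∂_1: C_1 → C_0 sends each edge [p,q] (with p < q) to q − p. For instance
  ∂fg = g − f.
This gives a 9×27 integer matrix of rank 8; reducing to Smith normal form yields diagonal entries (1,1,1,1,1,1,1,1).

Boundary ∂_2: C_2 → C_1 maps a triangle to the signed sum of its edges. For instance
  ∂bdh = dh − bh + bd,
  ∂bgh = gh − bh + bg.
As a 27×18 matrix over Z this has rank 17, with invariant factors (1,1,1,1,1,1,1,1,1,1,1,1,1,1,1,1,1).

Now H_k = ker ∂_k / im ∂_{k+1}, so:

  H_0: rank C_0 − rank ∂_1 = 9 − 8 = 1, and the invariant factors of ∂_1 are all 1, so H_0 ≅ Z.
  H_1: rank ker ∂_1 − rank ∂_2 = (27 − 8) − 17 = 2, and the invariant factors of ∂_2 are all 1, so H_1 ≅ Z^2.
  H_2: rank ker ∂_2 − rank ∂_3 = (18 − 17) − 0 = 1, and there is no ∂_3, so H_2 ≅ Z.

(K is a triangulation of the torus T^2.)

H_0 ≅ Z,  H_1 ≅ Z^2,  H_2 ≅ Z.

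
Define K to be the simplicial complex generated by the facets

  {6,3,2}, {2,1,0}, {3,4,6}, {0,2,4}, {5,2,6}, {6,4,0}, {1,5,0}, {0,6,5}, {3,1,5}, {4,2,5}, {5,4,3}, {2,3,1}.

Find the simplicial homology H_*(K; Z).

H_0 = Z,  H_1 = Z/2Z,  H_2 = 0.

Take the total order 0 < 1 < 2 < 3 < 4 < 5 < 6 on the vertex set. Then K (dimension 2) consists of the simplices:

  0-simplices (7): [0], [1], [2], [3], [4], [5], [6]
  1-simplices (18): [0,1], [0,2], [0,4], [0,5], [0,6], [1,2], [1,3], [1,5], [2,3], [2,4], [2,5], [2,6], [3,4], [3,5], [3,6], [4,5], [4,6], [5,6]
  2-simplices (12): [0,1,2], [0,1,5], [0,2,4], [0,4,6], [0,5,6], [1,2,3], [1,3,5], [2,3,6], [2,4,5], [2,5,6], [3,4,5], [3,4,6]

Hence C_0 ≅ Z^7, C_1 ≅ Z^18, C_2 ≅ Z^12.

Boundary ∂_1: C_1 → C_0 sends each edge [p,q] (with p < q) to q − p.
The resulting 7×18 matrix has rank 6, and its Smith normal form has invariant factors (1,1,1,1,1,1).

The boundary map ∂_2: C_2 → C_1 sends each 2-simplex [p,q,r] to [q,r] − [p,r] + [p,q]. For instance
  ∂[2,4,5] = [4,5] − [2,5] + [2,4],
  ∂[2,5,6] = [5,6] − [2,6] + [2,5].
The 18×12 boundary matrix has rank 12 and Smith normal form diag(1,1,1,1,1,1,1,1,1,1,1,2).

Reading off H_k = ker ∂_k / im ∂_{k+1}:

  H_0: rank C_0 − rank ∂_1 = 7 − 6 = 1, and the invariant factors of ∂_1 are all 1, so H_0 ≅ Z.
  H_1: rank ker ∂_1 − rank ∂_2 = (18 − 6) − 12 = 0, and ∂_2 has invariant factor 2 > 1, so H_1 ≅ Z/2Z.
  H_2: rank ker ∂_2 − rank ∂_3 = (12 − 12) − 0 = 0, and there is no ∂_3, so H_2 ≅ 0.

As a check, the Euler characteristic is 7 − 18 + 12 = 1, which agrees with 1 − 0 + 0 = 1.
(K is a triangulation of the real projective plane RP^2.)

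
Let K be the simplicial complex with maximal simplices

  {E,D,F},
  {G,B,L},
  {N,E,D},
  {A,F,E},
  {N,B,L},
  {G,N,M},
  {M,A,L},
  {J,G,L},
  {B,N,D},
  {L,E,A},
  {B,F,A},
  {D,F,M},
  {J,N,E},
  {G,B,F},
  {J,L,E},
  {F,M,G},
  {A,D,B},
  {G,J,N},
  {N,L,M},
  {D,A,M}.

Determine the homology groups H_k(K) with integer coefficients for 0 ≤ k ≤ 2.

We work with the vertex ordering A < B < D < E < F < G < J < L < M < N. The simplices of K, each written with vertices in increasing order, are:

  0-simplices (10): A, B, D, E, F, G, J, L, M, N
  1-simplices (30): AB, AD, AE, AF, AL, AM, BD, BF, BG, BL, BN, DE, DF, DM, DN, EF, EJ, EL, EN, FG, FM, GJ, GL, GM, GN, JL, JN, LM, LN, MN
  2-simplices (20): ABD, ABF, ADM, AEF, AEL, ALM, BDN, BFG, BGL, BLN, DEF, DEN, DFM, EJL, EJN, FGM, GJL, GJN, GMN, LMN

giving chain groups C_0 ≅ Z^10, C_1 ≅ Z^30, C_2 ≅ Z^20.

The boundary map ∂_1: C_1 → C_0 sends each edge [p,q] (with p < q) to q − p. For instance
  ∂FM = M − F.
As a 10×30 matrix over Z this has rank 9, with invariant factors (1,1,1,1,1,1,1,1,1).

The boundary map ∂_2: C_2 → C_1 sends each 2-simplex [p,q,r] to [q,r] − [p,r] + [p,q]. For instance
  ∂ABF = BF − AF + AB,
  ∂FGM = GM − FM + FG.
As a 30×20 matrix over Z this has rank 20, with invariant factors (1,1,1,1,1,1,1,1,1,1,1,1,1,1,1,1,1,1,1,2).

Computing H_k = (kernel of ∂_k) / (image of ∂_{k+1}):

  H_0: rank C_0 − rank ∂_1 = 10 − 9 = 1, and the invariant factors of ∂_1 are all 1, so H_0 ≅ Z.
  H_1: rank ker ∂_1 − rank ∂_2 = (30 − 9) − 20 = 1, and ∂_2 has invariant factor 2 > 1, so H_1 ≅ Z ⊕ Z_2.
  H_2: rank ker ∂_2 − rank ∂_3 = (20 − 20) − 0 = 0, and there is no ∂_3, so H_2 ≅ 0.

(K is a triangulation of the Klein bottle.)

H_0 ≅ Z,  H_1 ≅ Z ⊕ Z_2,  H_2 = 0.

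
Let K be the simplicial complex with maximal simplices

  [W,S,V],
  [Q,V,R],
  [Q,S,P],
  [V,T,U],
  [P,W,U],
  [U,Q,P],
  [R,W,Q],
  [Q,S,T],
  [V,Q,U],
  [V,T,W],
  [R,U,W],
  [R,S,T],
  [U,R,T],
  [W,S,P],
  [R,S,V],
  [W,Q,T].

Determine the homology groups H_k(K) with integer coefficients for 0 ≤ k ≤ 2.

H_0 = Z,  H_1 = Z^2,  H_2 = Z.

K has 8 vertices, 24 edges, 16 triangles.
rank ∂_0 = 0, rank ∂_1 = 7 ⇒ b_0 = 8 − 0 − 7 = 1; all invariant factors of ∂_1 are 1 so no torsion. So H_0 = Z.
rank ∂_1 = 7, rank ∂_2 = 15 ⇒ b_1 = 24 − 7 − 15 = 2; all invariant factors of ∂_2 are 1 so no torsion. So H_1 = Z^2.
rank ∂_2 = 15, rank ∂_3 = 0 ⇒ b_2 = 16 − 15 − 0 = 1. So H_2 = Z.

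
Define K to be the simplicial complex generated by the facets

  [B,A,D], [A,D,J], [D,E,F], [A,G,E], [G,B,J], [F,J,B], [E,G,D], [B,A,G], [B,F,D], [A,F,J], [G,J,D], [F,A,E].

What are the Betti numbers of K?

Take the total order A < B < D < E < F < G < J on the vertex set. Then K (dimension 2) consists of the simplices:

  0-simplices (7): A, B, D, E, F, G, J
  1-simplices (18): AB, AD, AE, AF, AG, AJ, BD, BF, BG, BJ, DE, DF, DG, DJ, EF, EG, FJ, GJ
  2-simplices (12): ABD, ABG, ADJ, AEF, AEG, AFJ, BDF, BFJ, BGJ, DEF, DEG, DGJ

so the chain groups are C_0 ≅ Z^7, C_1 ≅ Z^18, C_2 ≅ Z^12.

∂_1: C_1 → C_0 maps an edge to its endpoints' difference, ∂[p,q] = q − p. For instance
  ∂EF = F − E.
This gives a 7×18 integer matrix of rank 6; reducing to Smith normal form yields diagonal entries (1,1,1,1,1,1).

The boundary map ∂_2: C_2 → C_1 acts by ∂[p,q,r] = [q,r] − [p,r] + [p,q]. For instance
  ∂ADJ = DJ − AJ + AD,
  ∂DGJ = GJ − DJ + DG.
The resulting 18×12 matrix has rank 12, and its Smith normal form has invariant factors (1,1,1,1,1,1,1,1,1,1,1,2).

Computing H_k = (kernel of ∂_k) / (image of ∂_{k+1}):

  H_0: rank C_0 − rank ∂_1 = 7 − 6 = 1, and the invariant factors of ∂_1 are all 1, so H_0 = Z.
  H_1: rank ker ∂_1 − rank ∂_2 = (18 − 6) − 12 = 0, and ∂_2 has invariant factor 2 > 1, so H_1 = Z/2.
  H_2: rank ker ∂_2 − rank ∂_3 = (12 − 12) − 0 = 0, and there is no ∂_3, so H_2 = 0.

As a check, the Euler characteristic is 7 − 18 + 12 = 1, which agrees with 1 − 0 + 0 = 1.

Hence the Betti numbers are b_0 = 1, b_1 = 0, b_2 = 0.

b_0 = 1, b_1 = 0, b_2 = 0.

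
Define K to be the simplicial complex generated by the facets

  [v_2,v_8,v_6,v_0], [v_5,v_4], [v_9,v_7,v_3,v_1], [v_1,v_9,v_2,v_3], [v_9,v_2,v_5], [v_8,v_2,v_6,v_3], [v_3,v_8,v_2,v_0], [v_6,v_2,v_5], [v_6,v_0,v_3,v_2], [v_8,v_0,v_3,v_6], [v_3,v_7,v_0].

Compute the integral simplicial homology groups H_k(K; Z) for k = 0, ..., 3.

Take the total order v_0 < v_1 < v_2 < v_3 < v_4 < v_5 < v_6 < v_7 < v_8 < v_9 on the vertex set. Then K (dimension 3) consists of the simplices:

  0-simplices (10): [v_0], [v_1], [v_2], [v_3], [v_4], [v_5], [v_6], [v_7], [v_8], [v_9]
  1-simplices (23): (23 of them)
  2-simplices (20): (20 of them)
  3-simplices (7): [v_0,v_2,v_3,v_6], [v_0,v_2,v_3,v_8], [v_0,v_2,v_6,v_8], [v_0,v_3,v_6,v_8], [v_1,v_2,v_3,v_9], [v_1,v_3,v_7,v_9], [v_2,v_3,v_6,v_8]

so the chain groups are C_0 ≅ Z^10, C_1 ≅ Z^23, C_2 ≅ Z^20, C_3 ≅ Z^7.

Boundary ∂_1: C_1 → C_0 maps an edge to its endpoints' difference, ∂[p,q] = q − p. For instance
  ∂[v_4,v_5] = [v_5] − [v_4].
As a 10×23 matrix over Z this has rank 9, with invariant factors (1,1,1,1,1,1,1,1,1).

Boundary ∂_2: C_2 → C_1 maps a triangle to the signed sum of its edges. For instance
  ∂[v_2,v_5,v_9] = [v_5,v_9] − [v_2,v_9] + [v_2,v_5],
  ∂[v_3,v_7,v_9] = [v_7,v_9] − [v_3,v_9] + [v_3,v_7].
The 23×20 boundary matrix has rank 14 and Smith normal form diag(1,1,1,1,1,1,1,1,1,1,1,1,1,1).

The boundary map ∂_3: C_3 → C_2 sends each 3-simplex σ to the alternating sum Σ_i (−1)^i (σ with its i-th vertex removed). For instance
  ∂[v_0,v_2,v_3,v_8] = [v_2,v_3,v_8] − [v_0,v_3,v_8] + [v_0,v_2,v_8] − [v_0,v_2,v_3],
  ∂[v_2,v_3,v_6,v_8] = [v_3,v_6,v_8] − [v_2,v_6,v_8] + [v_2,v_3,v_8] − [v_2,v_3,v_6].
This gives a 20×7 integer matrix of rank 6; reducing to Smith normal form yields diagonal entries (1,1,1,1,1,1).

From H_k ≅ ker(∂_k) / im(∂_{k+1}) we obtain:

  H_0: rank C_0 − rank ∂_1 = 10 − 9 = 1, and the invariant factors of ∂_1 are all 1, so H_0 ≅ Z.
  H_1: rank ker ∂_1 − rank ∂_2 = (23 − 9) − 14 = 0, and the invariant factors of ∂_2 are all 1, so H_1 ≅ 0.
  H_2: rank ker ∂_2 − rank ∂_3 = (20 − 14) − 6 = 0, and the invariant factors of ∂_3 are all 1, so H_2 ≅ 0.
  H_3: rank ker ∂_3 − rank ∂_4 = (7 − 6) − 0 = 1, and there is no ∂_4, so H_3 ≅ Z.

As a check, the Euler characteristic is 10 − 23 + 20 − 7 = 0, which agrees with 1 − 0 + 0 − 1 = 0.

H_0 = Z,  H_1 = 0,  H_2 = 0,  H_3 = Z.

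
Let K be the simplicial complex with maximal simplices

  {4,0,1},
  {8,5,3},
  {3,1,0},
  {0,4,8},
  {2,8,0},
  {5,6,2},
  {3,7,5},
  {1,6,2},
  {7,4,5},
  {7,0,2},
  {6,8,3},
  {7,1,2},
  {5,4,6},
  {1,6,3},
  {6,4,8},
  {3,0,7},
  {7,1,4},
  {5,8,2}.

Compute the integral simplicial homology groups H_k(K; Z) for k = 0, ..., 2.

H_0 = Z,  H_1 = Z ⊕ Z_2,  H_2 = 0.

Order the vertices as 0 < 1 < 2 < 3 < 4 < 5 < 6 < 7 < 8. Listing each simplex with vertices in this order, K has dimension 2 with simplices:

  0-simplices (9): [0], [1], [2], [3], [4], [5], [6], [7], [8]
  1-simplices (27): (27 of them)
  2-simplices (18): [0,1,3], [0,1,4], [0,2,7], [0,2,8], [0,3,7], [0,4,8], [1,2,6], [1,2,7], [1,3,6], [1,4,7], [2,5,6], [2,5,8], [3,5,7], [3,5,8], [3,6,8], [4,5,6], [4,5,7], [4,6,8]

Hence C_0 ≅ Z^9, C_1 ≅ Z^27, C_2 ≅ Z^18.

∂_1: C_1 → C_0 maps an edge to its endpoints' difference, ∂[p,q] = q − p.
This gives a 9×27 integer matrix of rank 8; reducing to Smith normal form yields diagonal entries (1,1,1,1,1,1,1,1).

The boundary map ∂_2: C_2 → C_1 maps a triangle to the signed sum of its edges. For instance
  ∂[2,5,6] = [5,6] − [2,6] + [2,5],
  ∂[0,4,8] = [4,8] − [0,8] + [0,4].
The resulting 27×18 matrix has rank 18, and its Smith normal form has invariant factors (1,1,1,1,1,1,1,1,1,1,1,1,1,1,1,1,1,2).

From H_k ≅ ker(∂_k) / im(∂_{k+1}) we obtain:

  H_0: rank C_0 − rank ∂_1 = 9 − 8 = 1, and the invariant factors of ∂_1 are all 1, so H_0 = Z.
  H_1: rank ker ∂_1 − rank ∂_2 = (27 − 8) − 18 = 1, and ∂_2 has invariant factor 2 > 1, so H_1 = Z ⊕ Z_2.
  H_2: rank ker ∂_2 − rank ∂_3 = (18 − 18) − 0 = 0, and there is no ∂_3, so H_2 = 0.

As a check, the Euler characteristic is 9 − 27 + 18 = 0, which agrees with 1 − 1 + 0 = 0.
(K is a triangulation of the Klein bottle.)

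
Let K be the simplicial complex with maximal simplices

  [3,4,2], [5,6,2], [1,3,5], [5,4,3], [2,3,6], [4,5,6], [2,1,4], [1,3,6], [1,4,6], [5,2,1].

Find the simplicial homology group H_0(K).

Order the vertices as 1 < 2 < 3 < 4 < 5 < 6. Listing each simplex with vertices in this order, K has dimension 2 with simplices:

  0-simplices (6): [1], [2], [3], [4], [5], [6]
  1-simplices (15): [1,2], [1,3], [1,4], [1,5], [1,6], [2,3], [2,4], [2,5], [2,6], [3,4], [3,5], [3,6], [4,5], [4,6], [5,6]
  2-simplices (10): [1,2,4], [1,2,5], [1,3,5], [1,3,6], [1,4,6], [2,3,4], [2,3,6], [2,5,6], [3,4,5], [4,5,6]

Hence C_0 ≅ Z^6, C_1 ≅ Z^15, C_2 ≅ Z^10.

Boundary ∂_1: C_1 → C_0 sends each edge [p,q] (with p < q) to q − p. For instance
  ∂[5,6] = [6] − [5].
The 6×15 boundary matrix has rank 5 and Smith normal form diag(1,1,1,1,1).

∂_2: C_2 → C_1 sends each 2-simplex [p,q,r] to [q,r] − [p,r] + [p,q]. For instance
  ∂[4,5,6] = [5,6] − [4,6] + [4,5],
  ∂[1,3,5] = [3,5] − [1,5] + [1,3].
The resulting 15×10 matrix has rank 10, and its Smith normal form has invariant factors (1,1,1,1,1,1,1,1,1,2).

Computing H_k = (kernel of ∂_k) / (image of ∂_{k+1}):

  H_0: rank C_0 − rank ∂_1 = 6 − 5 = 1, and the invariant factors of ∂_1 are all 1, so H_0 = Z.

H_0 = Z.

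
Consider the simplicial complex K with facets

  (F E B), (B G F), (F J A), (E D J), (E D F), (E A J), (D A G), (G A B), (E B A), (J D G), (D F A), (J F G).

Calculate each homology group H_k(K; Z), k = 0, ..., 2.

H_0 ≅ Z,  H_1 ≅ Z_2,  H_2 = 0.

Take the total order A < B < D < E < F < G < J on the vertex set. Then K (dimension 2) consists of the simplices:

  0-simplices (7): A, B, D, E, F, G, J
  1-simplices (18): AB, AD, AE, AF, AG, AJ, BE, BF, BG, DE, DF, DG, DJ, EF, EJ, FG, FJ, GJ
  2-simplices (12): ABE, ABG, ADF, ADG, AEJ, AFJ, BEF, BFG, DEF, DEJ, DGJ, FGJ

Hence C_0 ≅ Z^7, C_1 ≅ Z^18, C_2 ≅ Z^12.

Boundary ∂_1: C_1 → C_0 is given by ∂[p,q] = [q] − [p]. For instance
  ∂BG = G − B.
This gives a 7×18 integer matrix of rank 6; reducing to Smith normal form yields diagonal entries (1,1,1,1,1,1).

The boundary map ∂_2: C_2 → C_1 sends each 2-simplex [p,q,r] to [q,r] − [p,r] + [p,q]. For instance
  ∂FGJ = GJ − FJ + FG,
  ∂BEF = EF − BF + BE.
As a 18×12 matrix over Z this has rank 12, with invariant factors (1,1,1,1,1,1,1,1,1,1,1,2).

From H_k ≅ ker(∂_k) / im(∂_{k+1}) we obtain:

  H_0: rank C_0 − rank ∂_1 = 7 − 6 = 1, and the invariant factors of ∂_1 are all 1, so H_0 = Z.
  H_1: rank ker ∂_1 − rank ∂_2 = (18 − 6) − 12 = 0, and ∂_2 has invariant factor 2 > 1, so H_1 = Z_2.
  H_2: rank ker ∂_2 − rank ∂_3 = (12 − 12) − 0 = 0, and there is no ∂_3, so H_2 = 0.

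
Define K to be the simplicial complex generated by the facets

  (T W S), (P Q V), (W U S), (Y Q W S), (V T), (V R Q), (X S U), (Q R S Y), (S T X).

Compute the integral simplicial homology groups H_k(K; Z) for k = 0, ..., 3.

We work with the vertex ordering P < Q < R < S < T < U < V < W < X < Y. The simplices of K, each written with vertices in increasing order, are:

  0-simplices (10): P, Q, R, S, T, U, V, W, X, Y
  1-simplices (21): PQ, PV, QR, QS, QV, QW, QY, RS, RV, RY, ST, SU, SW, SX, SY, TV, TW, TX, UW, UX, WY
  2-simplices (13): PQV, QRS, QRV, QRY, QSW, QSY, QWY, RSY, STW, STX, SUW, SUX, SWY
  3-simplices (2): QRSY, QSWY

so the chain groups are C_0 ≅ Z^10, C_1 ≅ Z^21, C_2 ≅ Z^13, C_3 ≅ Z^2.

The boundary map ∂_1: C_1 → C_0 maps an edge to its endpoints' difference, ∂[p,q] = q − p. For instance
  ∂QV = V − Q.
The 10×21 boundary matrix has rank 9 and Smith normal form diag(1,1,1,1,1,1,1,1,1).

Boundary ∂_2: C_2 → C_1 acts by ∂[p,q,r] = [q,r] − [p,r] + [p,q]. For instance
  ∂SWY = WY − SY + SW,
  ∂SUX = UX − SX + SU.
As a 21×13 matrix over Z this has rank 11, with invariant factors (1,1,1,1,1,1,1,1,1,1,1).

The boundary map ∂_3: C_3 → C_2 sends each 3-simplex σ to the alternating sum Σ_i (−1)^i (σ with its i-th vertex removed). For instance
  ∂QRSY = RSY − QSY + QRY − QRS,
  ∂QSWY = SWY − QWY + QSY − QSW.
The 13×2 boundary matrix has rank 2 and Smith normal form diag(1,1).

Now H_k = ker ∂_k / im ∂_{k+1}, so:

  H_0: rank C_0 − rank ∂_1 = 10 − 9 = 1, and the invariant factors of ∂_1 are all 1, so H_0 = Z.
  H_1: rank ker ∂_1 − rank ∂_2 = (21 − 9) − 11 = 1, and the invariant factors of ∂_2 are all 1, so H_1 = Z.
  H_2: rank ker ∂_2 − rank ∂_3 = (13 − 11) − 2 = 0, and the invariant factors of ∂_3 are all 1, so H_2 = 0.
  H_3: rank ker ∂_3 − rank ∂_4 = (2 − 2) − 0 = 0, and there is no ∂_4, so H_3 = 0.

H_0 ≅ Z,  H_1 ≅ Z,  H_2 = 0,  H_3 = 0.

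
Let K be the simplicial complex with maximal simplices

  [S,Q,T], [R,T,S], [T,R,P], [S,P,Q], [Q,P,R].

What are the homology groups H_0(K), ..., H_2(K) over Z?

K has 5 vertices, 10 edges, 5 triangles.
rank ∂_0 = 0, rank ∂_1 = 4 ⇒ b_0 = 5 − 0 − 4 = 1; all invariant factors of ∂_1 are 1 so no torsion. So H_0 ≅ Z.
rank ∂_1 = 4, rank ∂_2 = 5 ⇒ b_1 = 10 − 4 − 5 = 1; all invariant factors of ∂_2 are 1 so no torsion. So H_1 ≅ Z.
rank ∂_2 = 5, rank ∂_3 = 0 ⇒ b_2 = 5 − 5 − 0 = 0. So H_2 ≅ 0.

H_0 ≅ Z,  H_1 ≅ Z,  H_2 = 0.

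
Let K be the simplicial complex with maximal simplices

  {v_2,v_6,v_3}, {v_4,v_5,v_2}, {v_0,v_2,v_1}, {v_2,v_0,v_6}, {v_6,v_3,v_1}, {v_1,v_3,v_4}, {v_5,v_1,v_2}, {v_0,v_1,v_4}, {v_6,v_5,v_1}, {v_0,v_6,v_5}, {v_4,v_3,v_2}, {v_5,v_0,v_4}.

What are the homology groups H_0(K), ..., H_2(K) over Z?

Take the total order v_0 < v_1 < v_2 < v_3 < v_4 < v_5 < v_6 on the vertex set. Then K (dimension 2) consists of the simplices:

  0-simplices (7): [v_0], [v_1], [v_2], [v_3], [v_4], [v_5], [v_6]
  1-simplices (18): (18 of them)
  2-simplices (12): (12 of them)

Hence C_0 ≅ Z^7, C_1 ≅ Z^18, C_2 ≅ Z^12.

∂_1: C_1 → C_0 is given by ∂[p,q] = [q] − [p].
This gives a 7×18 integer matrix of rank 6; reducing to Smith normal form yields diagonal entries (1,1,1,1,1,1).

Boundary ∂_2: C_2 → C_1 maps a triangle to the signed sum of its edges. For instance
  ∂[v_1,v_2,v_5] = [v_2,v_5] − [v_1,v_5] + [v_1,v_2],
  ∂[v_2,v_4,v_5] = [v_4,v_5] − [v_2,v_5] + [v_2,v_4].
This gives a 18×12 integer matrix of rank 12; reducing to Smith normal form yields diagonal entries (1,1,1,1,1,1,1,1,1,1,1,2).

Computing H_k = (kernel of ∂_k) / (image of ∂_{k+1}):

  H_0: rank C_0 − rank ∂_1 = 7 − 6 = 1, and the invariant factors of ∂_1 are all 1, so H_0 ≅ Z.
  H_1: rank ker ∂_1 − rank ∂_2 = (18 − 6) − 12 = 0, and ∂_2 has invariant factor 2 > 1, so H_1 ≅ Z/2.
  H_2: rank ker ∂_2 − rank ∂_3 = (12 − 12) − 0 = 0, and there is no ∂_3, so H_2 ≅ 0.

As a check, the Euler characteristic is 7 − 18 + 12 = 1, which agrees with 1 − 0 + 0 = 1.

H_0 ≅ Z,  H_1 ≅ Z/2,  H_2 = 0.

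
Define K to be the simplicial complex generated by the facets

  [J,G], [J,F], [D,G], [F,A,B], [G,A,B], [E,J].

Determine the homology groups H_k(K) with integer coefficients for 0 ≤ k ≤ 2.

H_0 ≅ Z,  H_1 ≅ Z,  H_2 = 0.

Fix the vertex order A < B < D < E < F < G < J and write every simplex with vertices in increasing order. Then dim K = 2 and the simplices of K are:

  0-simplices (7): A, B, D, E, F, G, J
  1-simplices (9): AB, AF, AG, BF, BG, DG, EJ, FJ, GJ
  2-simplices (2): ABF, ABG

giving chain groups C_0 ≅ Z^7, C_1 ≅ Z^9, C_2 ≅ Z^2.

Boundary ∂_1: C_1 → C_0 sends each edge [p,q] (with p < q) to q − p.
As a 7×9 matrix over Z this has rank 6, with invariant factors (1,1,1,1,1,1).

∂_2: C_2 → C_1 acts by ∂[p,q,r] = [q,r] − [p,r] + [p,q]. For instance
  ∂ABF = BF − AF + AB,
  ∂ABG = BG − AG + AB.
The 9×2 boundary matrix has rank 2 and Smith normal form diag(1,1).

From H_k ≅ ker(∂_k) / im(∂_{k+1}) we obtain:

  H_0: rank C_0 − rank ∂_1 = 7 − 6 = 1, and the invariant factors of ∂_1 are all 1, so H_0 = Z.
  H_1: rank ker ∂_1 − rank ∂_2 = (9 − 6) − 2 = 1, and the invariant factors of ∂_2 are all 1, so H_1 = Z.
  H_2: rank ker ∂_2 − rank ∂_3 = (2 − 2) − 0 = 0, and there is no ∂_3, so H_2 = 0.

As a check, the Euler characteristic is 7 − 9 + 2 = 0, which agrees with 1 − 1 + 0 = 0.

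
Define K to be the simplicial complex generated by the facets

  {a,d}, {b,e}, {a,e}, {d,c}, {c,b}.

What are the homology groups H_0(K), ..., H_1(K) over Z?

H_0 ≅ Z,  H_1 ≅ Z.

We work with the vertex ordering a < b < c < d < e. The simplices of K, each written with vertices in increasing order, are:

  0-simplices (5): a, b, c, d, e
  1-simplices (5): ad, ae, bc, be, cd

giving chain groups C_0 ≅ Z^5, C_1 ≅ Z^5.

Boundary ∂_1: C_1 → C_0 sends each edge [p,q] (with p < q) to q − p.
This gives a 5×5 integer matrix of rank 4; reducing to Smith normal form yields diagonal entries (1,1,1,1).

Reading off H_k = ker ∂_k / im ∂_{k+1}:

  H_0: rank C_0 − rank ∂_1 = 5 − 4 = 1, and the invariant factors of ∂_1 are all 1, so H_0 ≅ Z.
  H_1: rank ker ∂_1 − rank ∂_2 = (5 − 4) − 0 = 1, and there is no ∂_2, so H_1 ≅ Z.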